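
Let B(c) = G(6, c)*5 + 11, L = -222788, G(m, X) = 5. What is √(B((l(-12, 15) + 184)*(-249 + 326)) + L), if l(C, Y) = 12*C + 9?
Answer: 4*I*√13922 ≈ 471.97*I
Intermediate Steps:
l(C, Y) = 9 + 12*C
B(c) = 36 (B(c) = 5*5 + 11 = 25 + 11 = 36)
√(B((l(-12, 15) + 184)*(-249 + 326)) + L) = √(36 - 222788) = √(-222752) = 4*I*√13922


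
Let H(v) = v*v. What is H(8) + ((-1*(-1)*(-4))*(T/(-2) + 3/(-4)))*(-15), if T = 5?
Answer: -131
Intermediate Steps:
H(v) = v²
H(8) + ((-1*(-1)*(-4))*(T/(-2) + 3/(-4)))*(-15) = 8² + ((-1*(-1)*(-4))*(5/(-2) + 3/(-4)))*(-15) = 64 + ((1*(-4))*(5*(-½) + 3*(-¼)))*(-15) = 64 - 4*(-5/2 - ¾)*(-15) = 64 - 4*(-13/4)*(-15) = 64 + 13*(-15) = 64 - 195 = -131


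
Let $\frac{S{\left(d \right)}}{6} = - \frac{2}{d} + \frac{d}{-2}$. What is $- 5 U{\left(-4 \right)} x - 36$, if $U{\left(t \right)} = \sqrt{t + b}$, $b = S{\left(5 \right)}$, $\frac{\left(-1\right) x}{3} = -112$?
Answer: $-36 - 336 i \sqrt{535} \approx -36.0 - 7771.7 i$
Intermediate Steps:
$x = 336$ ($x = \left(-3\right) \left(-112\right) = 336$)
$S{\left(d \right)} = - \frac{12}{d} - 3 d$ ($S{\left(d \right)} = 6 \left(- \frac{2}{d} + \frac{d}{-2}\right) = 6 \left(- \frac{2}{d} + d \left(- \frac{1}{2}\right)\right) = 6 \left(- \frac{2}{d} - \frac{d}{2}\right) = - \frac{12}{d} - 3 d$)
$b = - \frac{87}{5}$ ($b = - \frac{12}{5} - 15 = - \frac{87}{5} \approx -17.4$)
$U{\left(t \right)} = \sqrt{- \frac{87}{5} + t}$ ($U{\left(t \right)} = \sqrt{t - \frac{87}{5}} = \sqrt{- \frac{87}{5} + t}$)
$- 5 U{\left(-4 \right)} x - 36 = - 5 \frac{\sqrt{-435 + 25 \left(-4\right)}}{5} \cdot 336 - 36 = - 5 \frac{\sqrt{-435 - 100}}{5} \cdot 336 - 36 = - 5 \frac{\sqrt{-535}}{5} \cdot 336 - 36 = - 5 \frac{i \sqrt{535}}{5} \cdot 336 - 36 = - i \sqrt{535} \cdot 336 - 36 = - 336 i \sqrt{535} - 36 = -36 - 336 i \sqrt{535}$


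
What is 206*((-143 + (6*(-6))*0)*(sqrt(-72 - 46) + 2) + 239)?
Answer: -9682 - 29458*I*sqrt(118) ≈ -9682.0 - 3.2e+5*I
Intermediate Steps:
206*((-143 + (6*(-6))*0)*(sqrt(-72 - 46) + 2) + 239) = 206*((-143 - 36*0)*(sqrt(-118) + 2) + 239) = 206*((-143 + 0)*(I*sqrt(118) + 2) + 239) = 206*(-143*(2 + I*sqrt(118)) + 239) = 206*((-286 - 143*I*sqrt(118)) + 239) = 206*(-47 - 143*I*sqrt(118)) = -9682 - 29458*I*sqrt(118)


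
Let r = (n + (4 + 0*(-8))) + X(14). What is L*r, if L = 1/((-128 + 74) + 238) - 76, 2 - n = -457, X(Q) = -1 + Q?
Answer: -1663977/46 ≈ -36173.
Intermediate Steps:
n = 459 (n = 2 - 1*(-457) = 2 + 457 = 459)
r = 476 (r = (459 + (4 + 0*(-8))) + (-1 + 14) = (459 + (4 + 0)) + 13 = (459 + 4) + 13 = 463 + 13 = 476)
L = -13983/184 (L = 1/(-54 + 238) - 76 = 1/184 - 76 = -13983/184 ≈ -75.995)
L*r = -13983/184*476 = -1663977/46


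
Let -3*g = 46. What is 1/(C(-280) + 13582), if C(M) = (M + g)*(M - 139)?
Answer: 3/411980 ≈ 7.2819e-6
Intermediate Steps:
g = -46/3 (g = -1/3*46 = -46/3 ≈ -15.333)
C(M) = (-139 + M)*(-46/3 + M) (C(M) = (M - 46/3)*(M - 139) = (-46/3 + M)*(-139 + M) = (-139 + M)*(-46/3 + M))
1/(C(-280) + 13582) = 1/((6394/3 + (-280)**2 - 463/3*(-280)) + 13582) = 1/((6394/3 + 78400 + 129640/3) + 13582) = 1/(371234/3 + 13582) = 1/(411980/3) = 3/411980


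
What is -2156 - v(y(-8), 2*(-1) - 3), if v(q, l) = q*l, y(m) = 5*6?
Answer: -2006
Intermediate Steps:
y(m) = 30
v(q, l) = l*q
-2156 - v(y(-8), 2*(-1) - 3) = -2156 - (2*(-1) - 3)*30 = -2156 - (-2 - 3)*30 = -2156 - (-5)*30 = -2156 - 1*(-150) = -2156 + 150 = -2006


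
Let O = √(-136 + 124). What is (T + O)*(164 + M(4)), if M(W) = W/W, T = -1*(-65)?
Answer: 10725 + 330*I*√3 ≈ 10725.0 + 571.58*I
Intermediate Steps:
O = 2*I*√3 (O = √(-12) = 2*I*√3 ≈ 3.4641*I)
T = 65
M(W) = 1
(T + O)*(164 + M(4)) = (65 + 2*I*√3)*(164 + 1) = (65 + 2*I*√3)*165 = 10725 + 330*I*√3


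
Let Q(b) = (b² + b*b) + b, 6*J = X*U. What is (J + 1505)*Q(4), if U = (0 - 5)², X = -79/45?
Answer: 161750/3 ≈ 53917.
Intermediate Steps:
X = -79/45 (X = -79*1/45 = -79/45 ≈ -1.7556)
U = 25 (U = (-5)² = 25)
J = -395/54 (J = (-79/45*25)/6 = (⅙)*(-395/9) = -395/54 ≈ -7.3148)
Q(b) = b + 2*b² (Q(b) = (b² + b²) + b = 2*b² + b = b + 2*b²)
(J + 1505)*Q(4) = (-395/54 + 1505)*(4*(1 + 2*4)) = 80875*(4*(1 + 8))/54 = 80875*(4*9)/54 = (80875/54)*36 = 161750/3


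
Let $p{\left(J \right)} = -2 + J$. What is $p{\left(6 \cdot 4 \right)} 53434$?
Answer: $1175548$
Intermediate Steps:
$p{\left(6 \cdot 4 \right)} 53434 = \left(-2 + 6 \cdot 4\right) 53434 = \left(-2 + 24\right) 53434 = 22 \cdot 53434 = 1175548$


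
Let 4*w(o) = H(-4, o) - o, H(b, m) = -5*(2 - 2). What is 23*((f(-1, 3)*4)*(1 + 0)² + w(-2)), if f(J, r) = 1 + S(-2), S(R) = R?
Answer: -161/2 ≈ -80.500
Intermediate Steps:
H(b, m) = 0 (H(b, m) = -5*0 = 0)
f(J, r) = -1 (f(J, r) = 1 - 2 = -1)
w(o) = -o/4 (w(o) = (0 - o)/4 = (-o)/4 = -o/4)
23*((f(-1, 3)*4)*(1 + 0)² + w(-2)) = 23*((-1*4)*(1 + 0)² - ¼*(-2)) = 23*(-4*1² + ½) = 23*(-4*1 + ½) = 23*(-4 + ½) = 23*(-7/2) = -161/2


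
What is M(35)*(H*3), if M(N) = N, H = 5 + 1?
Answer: 630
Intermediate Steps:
H = 6
M(35)*(H*3) = 35*(6*3) = 35*18 = 630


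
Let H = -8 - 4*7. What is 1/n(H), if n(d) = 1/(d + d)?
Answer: -72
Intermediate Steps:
H = -36 (H = -8 - 28 = -36)
n(d) = 1/(2*d)
1/n(H) = 1/((½)/(-36)) = 1/((½)*(-1/36)) = 1/(-1/72) = -72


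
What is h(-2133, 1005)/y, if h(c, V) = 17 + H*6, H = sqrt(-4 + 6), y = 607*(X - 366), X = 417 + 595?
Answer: 1/23066 + 3*sqrt(2)/196061 ≈ 6.4993e-5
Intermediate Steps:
X = 1012
y = 392122 (y = 607*(1012 - 366) = 607*646 = 392122)
H = sqrt(2) ≈ 1.4142
h(c, V) = 17 + 6*sqrt(2) (h(c, V) = 17 + sqrt(2)*6 = 17 + 6*sqrt(2))
h(-2133, 1005)/y = (17 + 6*sqrt(2))/392122 = (17 + 6*sqrt(2))*(1/392122) = 1/23066 + 3*sqrt(2)/196061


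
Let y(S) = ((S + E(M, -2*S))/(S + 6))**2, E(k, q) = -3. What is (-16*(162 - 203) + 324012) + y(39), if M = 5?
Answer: 8116716/25 ≈ 3.2467e+5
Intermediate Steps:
y(S) = (-3 + S)**2/(6 + S)**2 (y(S) = ((S - 3)/(S + 6))**2 = ((-3 + S)/(6 + S))**2 = (-3 + S)**2/(6 + S)**2)
(-16*(162 - 203) + 324012) + y(39) = (-16*(162 - 203) + 324012) + (-3 + 39)**2/(6 + 39)**2 = (-16*(-41) + 324012) + 36**2/45**2 = (656 + 324012) + 1296*(1/2025) = 324668 + 16/25 = 8116716/25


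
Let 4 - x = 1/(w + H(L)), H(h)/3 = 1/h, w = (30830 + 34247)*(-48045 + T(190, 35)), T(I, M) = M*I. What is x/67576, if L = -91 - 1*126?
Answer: 2338272576449/39502776902863408 ≈ 5.9193e-5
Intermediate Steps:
T(I, M) = I*M
w = -2693862415 (w = (30830 + 34247)*(-48045 + 190*35) = 65077*(-48045 + 6650) = 65077*(-41395) = -2693862415)
L = -217 (L = -91 - 126 = -217)
H(h) = 3/h
x = 2338272576449/584568144058 (x = 4 - 1/(-2693862415 + 3/(-217)) = 4 - 1/(-2693862415 + 3*(-1/217)) = 4 - 1/(-2693862415 - 3/217) = 4 - 1/(-584568144058/217) = 4 - 1*(-217/584568144058) = 4 + 217/584568144058 = 2338272576449/584568144058 ≈ 4.0000)
x/67576 = (2338272576449/584568144058)/67576 = (2338272576449/584568144058)*(1/67576) = 2338272576449/39502776902863408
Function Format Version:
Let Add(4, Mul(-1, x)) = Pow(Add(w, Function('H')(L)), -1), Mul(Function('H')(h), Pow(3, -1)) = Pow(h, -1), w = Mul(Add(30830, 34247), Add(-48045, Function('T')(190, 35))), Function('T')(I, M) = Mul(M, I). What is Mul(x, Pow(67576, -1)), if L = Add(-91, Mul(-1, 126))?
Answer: Rational(2338272576449, 39502776902863408) ≈ 5.9193e-5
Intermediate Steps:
Function('T')(I, M) = Mul(I, M)
w = -2693862415 (w = Mul(Add(30830, 34247), Add(-48045, Mul(190, 35))) = Mul(65077, Add(-48045, 6650)) = Mul(65077, -41395) = -2693862415)
L = -217 (L = Add(-91, -126) = -217)
Function('H')(h) = Mul(3, Pow(h, -1))
x = Rational(2338272576449, 584568144058) (x = Add(4, Mul(-1, Pow(Add(-2693862415, Mul(3, Pow(-217, -1))), -1))) = Add(4, Mul(-1, Pow(Add(-2693862415, Mul(3, Rational(-1, 217))), -1))) = Add(4, Mul(-1, Pow(Add(-2693862415, Rational(-3, 217)), -1))) = Add(4, Mul(-1, Pow(Rational(-584568144058, 217), -1))) = Add(4, Mul(-1, Rational(-217, 584568144058))) = Add(4, Rational(217, 584568144058)) = Rational(2338272576449, 584568144058) ≈ 4.0000)
Mul(x, Pow(67576, -1)) = Mul(Rational(2338272576449, 584568144058), Pow(67576, -1)) = Mul(Rational(2338272576449, 584568144058), Rational(1, 67576)) = Rational(2338272576449, 39502776902863408)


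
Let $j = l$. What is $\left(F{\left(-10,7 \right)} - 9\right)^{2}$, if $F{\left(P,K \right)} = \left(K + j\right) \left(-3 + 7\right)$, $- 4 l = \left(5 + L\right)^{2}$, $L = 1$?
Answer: $289$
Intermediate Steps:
$l = -9$ ($l = - \frac{\left(5 + 1\right)^{2}}{4} = - \frac{6^{2}}{4} = \left(- \frac{1}{4}\right) 36 = -9$)
$j = -9$
$F{\left(P,K \right)} = -36 + 4 K$ ($F{\left(P,K \right)} = \left(K - 9\right) \left(-3 + 7\right) = \left(-9 + K\right) 4 = -36 + 4 K$)
$\left(F{\left(-10,7 \right)} - 9\right)^{2} = \left(\left(-36 + 4 \cdot 7\right) - 9\right)^{2} = \left(\left(-36 + 28\right) - 9\right)^{2} = \left(-8 - 9\right)^{2} = \left(-17\right)^{2} = 289$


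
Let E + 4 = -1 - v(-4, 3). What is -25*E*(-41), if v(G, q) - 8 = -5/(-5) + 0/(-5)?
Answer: -14350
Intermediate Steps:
v(G, q) = 9 (v(G, q) = 8 + (-5/(-5) + 0/(-5)) = 8 + (-5*(-⅕) + 0*(-⅕)) = 8 + (1 + 0) = 8 + 1 = 9)
E = -14 (E = -4 + (-1 - 1*9) = -4 + (-1 - 9) = -4 - 10 = -14)
-25*E*(-41) = -25*(-14)*(-41) = 350*(-41) = -14350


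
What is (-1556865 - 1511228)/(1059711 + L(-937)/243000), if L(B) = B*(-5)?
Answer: -149109319800/51501955537 ≈ -2.8952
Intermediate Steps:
L(B) = -5*B
(-1556865 - 1511228)/(1059711 + L(-937)/243000) = (-1556865 - 1511228)/(1059711 - 5*(-937)/243000) = -3068093/(1059711 + 4685*(1/243000)) = -3068093/(1059711 + 937/48600) = -3068093/51501955537/48600 = -3068093*48600/51501955537 = -149109319800/51501955537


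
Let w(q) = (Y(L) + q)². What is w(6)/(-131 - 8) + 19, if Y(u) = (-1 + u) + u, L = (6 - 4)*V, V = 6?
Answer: 1800/139 ≈ 12.950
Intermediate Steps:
L = 12 (L = (6 - 4)*6 = 2*6 = 12)
Y(u) = -1 + 2*u
w(q) = (23 + q)² (w(q) = ((-1 + 2*12) + q)² = ((-1 + 24) + q)² = (23 + q)²)
w(6)/(-131 - 8) + 19 = (23 + 6)²/(-131 - 8) + 19 = 29²/(-139) + 19 = -1/139*841 + 19 = -841/139 + 19 = 1800/139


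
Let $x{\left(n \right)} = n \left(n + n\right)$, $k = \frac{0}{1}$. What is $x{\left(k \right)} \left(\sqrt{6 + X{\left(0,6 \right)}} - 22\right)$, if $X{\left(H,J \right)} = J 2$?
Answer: $0$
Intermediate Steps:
$X{\left(H,J \right)} = 2 J$
$k = 0$ ($k = 0 \cdot 1 = 0$)
$x{\left(n \right)} = 2 n^{2}$ ($x{\left(n \right)} = n 2 n = 2 n^{2}$)
$x{\left(k \right)} \left(\sqrt{6 + X{\left(0,6 \right)}} - 22\right) = 2 \cdot 0^{2} \left(\sqrt{6 + 2 \cdot 6} - 22\right) = 2 \cdot 0 \left(\sqrt{6 + 12} - 22\right) = 0 \left(\sqrt{18} - 22\right) = 0 \left(3 \sqrt{2} - 22\right) = 0 \left(-22 + 3 \sqrt{2}\right) = 0$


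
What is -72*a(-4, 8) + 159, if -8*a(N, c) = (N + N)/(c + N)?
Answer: 141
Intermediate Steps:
a(N, c) = -N/(4*(N + c)) (a(N, c) = -(N + N)/(8*(c + N)) = -2*N/(8*(N + c)) = -N/(4*(N + c)))
-72*a(-4, 8) + 159 = -(-72)*(-4)/(4*(-4) + 4*8) + 159 = -(-72)*(-4)/(-16 + 32) + 159 = -(-72)*(-4)/16 + 159 = -72*1/4 + 159 = -18 + 159 = 141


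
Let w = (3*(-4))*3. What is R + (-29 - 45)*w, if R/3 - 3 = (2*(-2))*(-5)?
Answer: 2733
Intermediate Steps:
R = 69 (R = 9 + 3*((2*(-2))*(-5)) = 9 + 3*(-4*(-5)) = 9 + 3*20 = 9 + 60 = 69)
w = -36 (w = -12*3 = -36)
R + (-29 - 45)*w = 69 + (-29 - 45)*(-36) = 69 - 74*(-36) = 69 + 2664 = 2733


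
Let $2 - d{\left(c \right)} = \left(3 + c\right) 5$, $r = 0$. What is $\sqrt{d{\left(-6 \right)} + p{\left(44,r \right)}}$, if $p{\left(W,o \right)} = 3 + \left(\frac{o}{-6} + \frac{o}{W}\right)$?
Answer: $2 \sqrt{5} \approx 4.4721$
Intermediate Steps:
$d{\left(c \right)} = -13 - 5 c$ ($d{\left(c \right)} = 2 - \left(3 + c\right) 5 = 2 - \left(15 + 5 c\right) = -13 - 5 c$)
$p{\left(W,o \right)} = 3 - \frac{o}{6} + \frac{o}{W}$ ($p{\left(W,o \right)} = 3 + \left(o \left(- \frac{1}{6}\right) + \frac{o}{W}\right) = 3 - \left(\frac{o}{6} - \frac{o}{W}\right) = 3 - \frac{o}{6} + \frac{o}{W}$)
$\sqrt{d{\left(-6 \right)} + p{\left(44,r \right)}} = \sqrt{\left(-13 - -30\right) + \left(3 - 0 + \frac{0}{44}\right)} = \sqrt{\left(-13 + 30\right) + \left(3 + 0 + 0 \cdot \frac{1}{44}\right)} = \sqrt{17 + \left(3 + 0 + 0\right)} = \sqrt{17 + 3} = \sqrt{20} = 2 \sqrt{5}$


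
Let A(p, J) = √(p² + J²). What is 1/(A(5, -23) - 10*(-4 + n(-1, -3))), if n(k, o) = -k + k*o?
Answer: √554/554 ≈ 0.042486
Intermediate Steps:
A(p, J) = √(J² + p²)
1/(A(5, -23) - 10*(-4 + n(-1, -3))) = 1/(√((-23)² + 5²) - 10*(-4 - (-1 - 3))) = 1/(√(529 + 25) - 10*(-4 - 1*(-4))) = 1/(√554 - 10*(-4 + 4)) = 1/(√554 - 10*0) = 1/(√554 + 0) = 1/(√554) = √554/554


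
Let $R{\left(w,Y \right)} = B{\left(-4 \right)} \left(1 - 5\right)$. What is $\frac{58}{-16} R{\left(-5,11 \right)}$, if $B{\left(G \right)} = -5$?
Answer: $- \frac{145}{2} \approx -72.5$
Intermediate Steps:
$R{\left(w,Y \right)} = 20$ ($R{\left(w,Y \right)} = - 5 \left(1 - 5\right) = \left(-5\right) \left(-4\right) = 20$)
$\frac{58}{-16} R{\left(-5,11 \right)} = \frac{58}{-16} \cdot 20 = 58 \left(- \frac{1}{16}\right) 20 = \left(- \frac{29}{8}\right) 20 = - \frac{145}{2}$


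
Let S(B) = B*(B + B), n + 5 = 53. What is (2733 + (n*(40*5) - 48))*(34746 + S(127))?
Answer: 823144140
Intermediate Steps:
n = 48 (n = -5 + 53 = 48)
S(B) = 2*B² (S(B) = B*(2*B) = 2*B²)
(2733 + (n*(40*5) - 48))*(34746 + S(127)) = (2733 + (48*(40*5) - 48))*(34746 + 2*127²) = (2733 + (48*200 - 48))*(34746 + 2*16129) = (2733 + (9600 - 48))*(34746 + 32258) = (2733 + 9552)*67004 = 12285*67004 = 823144140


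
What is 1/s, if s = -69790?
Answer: -1/69790 ≈ -1.4329e-5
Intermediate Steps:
1/s = 1/(-69790) = -1/69790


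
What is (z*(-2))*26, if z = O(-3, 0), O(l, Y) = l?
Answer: 156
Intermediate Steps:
z = -3
(z*(-2))*26 = -3*(-2)*26 = 6*26 = 156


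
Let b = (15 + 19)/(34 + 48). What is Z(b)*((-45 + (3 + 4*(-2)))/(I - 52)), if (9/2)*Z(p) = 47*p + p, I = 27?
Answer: 1088/123 ≈ 8.8455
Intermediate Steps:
b = 17/41 (b = 34/82 = 34*(1/82) = 17/41 ≈ 0.41463)
Z(p) = 32*p/3 (Z(p) = 2*(47*p + p)/9 = 2*(48*p)/9 = 32*p/3)
Z(b)*((-45 + (3 + 4*(-2)))/(I - 52)) = ((32/3)*(17/41))*((-45 + (3 + 4*(-2)))/(27 - 52)) = 544*((-45 + (3 - 8))/(-25))/123 = 544*((-45 - 5)*(-1/25))/123 = 544*(-50*(-1/25))/123 = (544/123)*2 = 1088/123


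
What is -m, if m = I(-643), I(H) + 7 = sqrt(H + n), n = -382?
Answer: 7 - 5*I*sqrt(41) ≈ 7.0 - 32.016*I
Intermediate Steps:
I(H) = -7 + sqrt(-382 + H) (I(H) = -7 + sqrt(H - 382) = -7 + sqrt(-382 + H))
m = -7 + 5*I*sqrt(41) (m = -7 + sqrt(-382 - 643) = -7 + sqrt(-1025) = -7 + 5*I*sqrt(41) ≈ -7.0 + 32.016*I)
-m = -(-7 + 5*I*sqrt(41)) = 7 - 5*I*sqrt(41)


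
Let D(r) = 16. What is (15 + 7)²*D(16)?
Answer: 7744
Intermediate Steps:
(15 + 7)²*D(16) = (15 + 7)²*16 = 22²*16 = 484*16 = 7744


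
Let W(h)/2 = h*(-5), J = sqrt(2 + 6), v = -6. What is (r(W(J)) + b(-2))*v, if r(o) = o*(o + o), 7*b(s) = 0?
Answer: -9600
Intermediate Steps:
b(s) = 0 (b(s) = (1/7)*0 = 0)
J = 2*sqrt(2) (J = sqrt(8) = 2*sqrt(2) ≈ 2.8284)
W(h) = -10*h (W(h) = 2*(h*(-5)) = 2*(-5*h) = -10*h)
r(o) = 2*o**2 (r(o) = o*(2*o) = 2*o**2)
(r(W(J)) + b(-2))*v = (2*(-20*sqrt(2))**2 + 0)*(-6) = (2*800 + 0)*(-6) = (1600 + 0)*(-6) = 1600*(-6) = -9600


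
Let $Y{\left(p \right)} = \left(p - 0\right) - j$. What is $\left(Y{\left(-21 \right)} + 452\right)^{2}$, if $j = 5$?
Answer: $181476$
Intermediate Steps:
$Y{\left(p \right)} = -5 + p$ ($Y{\left(p \right)} = \left(p - 0\right) - 5 = \left(p + 0\right) - 5 = p - 5 = -5 + p$)
$\left(Y{\left(-21 \right)} + 452\right)^{2} = \left(\left(-5 - 21\right) + 452\right)^{2} = \left(-26 + 452\right)^{2} = 426^{2} = 181476$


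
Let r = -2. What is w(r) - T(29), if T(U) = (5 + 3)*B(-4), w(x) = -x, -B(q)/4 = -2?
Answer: -62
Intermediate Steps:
B(q) = 8 (B(q) = -4*(-2) = 8)
T(U) = 64 (T(U) = (5 + 3)*8 = 8*8 = 64)
w(r) - T(29) = -1*(-2) - 1*64 = 2 - 64 = -62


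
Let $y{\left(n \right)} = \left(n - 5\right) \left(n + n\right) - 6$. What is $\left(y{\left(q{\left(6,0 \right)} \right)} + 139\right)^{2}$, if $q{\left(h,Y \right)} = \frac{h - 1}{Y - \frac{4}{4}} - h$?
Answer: $235225$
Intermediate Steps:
$q{\left(h,Y \right)} = - h + \frac{-1 + h}{-1 + Y}$ ($q{\left(h,Y \right)} = \frac{-1 + h}{Y - 1} - h = \frac{-1 + h}{-1 + Y} - h = - h + \frac{-1 + h}{-1 + Y}$)
$y{\left(n \right)} = -6 + 2 n \left(-5 + n\right)$ ($y{\left(n \right)} = \left(-5 + n\right) 2 n - 6 = 2 n \left(-5 + n\right) - 6 = -6 + 2 n \left(-5 + n\right)$)
$\left(y{\left(q{\left(6,0 \right)} \right)} + 139\right)^{2} = \left(\left(-6 - 10 \frac{-1 + 2 \cdot 6 - 0 \cdot 6}{-1 + 0} + 2 \left(\frac{-1 + 2 \cdot 6 - 0 \cdot 6}{-1 + 0}\right)^{2}\right) + 139\right)^{2} = \left(\left(-6 - 10 \frac{-1 + 12 + 0}{-1} + 2 \left(\frac{-1 + 12 + 0}{-1}\right)^{2}\right) + 139\right)^{2} = \left(\left(-6 - 10 \left(\left(-1\right) 11\right) + 2 \left(\left(-1\right) 11\right)^{2}\right) + 139\right)^{2} = \left(\left(-6 - -110 + 2 \left(-11\right)^{2}\right) + 139\right)^{2} = \left(\left(-6 + 110 + 2 \cdot 121\right) + 139\right)^{2} = \left(\left(-6 + 110 + 242\right) + 139\right)^{2} = \left(346 + 139\right)^{2} = 485^{2} = 235225$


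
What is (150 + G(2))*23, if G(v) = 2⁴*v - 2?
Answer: 4140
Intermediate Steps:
G(v) = -2 + 16*v (G(v) = 16*v - 2 = -2 + 16*v)
(150 + G(2))*23 = (150 + (-2 + 16*2))*23 = (150 + (-2 + 32))*23 = (150 + 30)*23 = 180*23 = 4140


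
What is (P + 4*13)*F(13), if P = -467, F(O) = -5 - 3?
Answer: 3320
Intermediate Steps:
F(O) = -8
(P + 4*13)*F(13) = (-467 + 4*13)*(-8) = (-467 + 52)*(-8) = -415*(-8) = 3320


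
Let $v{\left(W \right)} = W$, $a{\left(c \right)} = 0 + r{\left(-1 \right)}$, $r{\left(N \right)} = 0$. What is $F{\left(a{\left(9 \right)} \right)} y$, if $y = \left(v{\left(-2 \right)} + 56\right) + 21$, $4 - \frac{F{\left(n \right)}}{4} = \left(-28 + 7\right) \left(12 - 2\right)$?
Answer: $64200$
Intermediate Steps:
$a{\left(c \right)} = 0$ ($a{\left(c \right)} = 0 + 0 = 0$)
$F{\left(n \right)} = 856$ ($F{\left(n \right)} = 16 - 4 \left(-28 + 7\right) \left(12 - 2\right) = 16 - 4 \left(\left(-21\right) 10\right) = 16 - -840 = 16 + 840 = 856$)
$y = 75$ ($y = \left(-2 + 56\right) + 21 = 54 + 21 = 75$)
$F{\left(a{\left(9 \right)} \right)} y = 856 \cdot 75 = 64200$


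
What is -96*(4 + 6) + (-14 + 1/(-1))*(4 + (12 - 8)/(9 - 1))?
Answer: -2055/2 ≈ -1027.5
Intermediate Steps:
-96*(4 + 6) + (-14 + 1/(-1))*(4 + (12 - 8)/(9 - 1)) = -96*10 + (-14 - 1)*(4 + 4/8) = -32*30 - 15*(4 + 4*(⅛)) = -960 - 15*(4 + ½) = -960 - 15*9/2 = -960 - 135/2 = -2055/2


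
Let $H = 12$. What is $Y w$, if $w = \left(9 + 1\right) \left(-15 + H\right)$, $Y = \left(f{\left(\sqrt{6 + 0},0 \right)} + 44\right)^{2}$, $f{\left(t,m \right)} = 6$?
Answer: $-75000$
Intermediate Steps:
$Y = 2500$ ($Y = \left(6 + 44\right)^{2} = 50^{2} = 2500$)
$w = -30$ ($w = \left(9 + 1\right) \left(-15 + 12\right) = 10 \left(-3\right) = -30$)
$Y w = 2500 \left(-30\right) = -75000$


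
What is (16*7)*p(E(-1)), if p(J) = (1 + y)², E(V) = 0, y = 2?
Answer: 1008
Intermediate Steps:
p(J) = 9 (p(J) = (1 + 2)² = 3² = 9)
(16*7)*p(E(-1)) = (16*7)*9 = 112*9 = 1008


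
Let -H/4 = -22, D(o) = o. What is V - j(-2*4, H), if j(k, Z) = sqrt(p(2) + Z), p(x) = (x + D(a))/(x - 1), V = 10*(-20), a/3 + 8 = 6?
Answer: -200 - 2*sqrt(21) ≈ -209.17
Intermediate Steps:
a = -6 (a = -24 + 3*6 = -24 + 18 = -6)
H = 88 (H = -4*(-22) = 88)
V = -200
p(x) = (-6 + x)/(-1 + x) (p(x) = (x - 6)/(x - 1) = (-6 + x)/(-1 + x))
j(k, Z) = sqrt(-4 + Z) (j(k, Z) = sqrt((-6 + 2)/(-1 + 2) + Z) = sqrt(-4/1 + Z) = sqrt(1*(-4) + Z) = sqrt(-4 + Z))
V - j(-2*4, H) = -200 - sqrt(-4 + 88) = -200 - sqrt(84) = -200 - 2*sqrt(21)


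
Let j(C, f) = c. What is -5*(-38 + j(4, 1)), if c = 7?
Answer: 155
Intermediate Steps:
j(C, f) = 7
-5*(-38 + j(4, 1)) = -5*(-38 + 7) = -5*(-31) = 155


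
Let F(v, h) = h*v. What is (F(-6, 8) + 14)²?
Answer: 1156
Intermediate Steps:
(F(-6, 8) + 14)² = (8*(-6) + 14)² = (-48 + 14)² = (-34)² = 1156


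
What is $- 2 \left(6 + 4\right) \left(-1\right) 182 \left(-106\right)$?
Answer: $-385840$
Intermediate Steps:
$- 2 \left(6 + 4\right) \left(-1\right) 182 \left(-106\right) = \left(-2\right) 10 \left(-1\right) 182 \left(-106\right) = \left(-20\right) \left(-1\right) 182 \left(-106\right) = 20 \cdot 182 \left(-106\right) = 3640 \left(-106\right) = -385840$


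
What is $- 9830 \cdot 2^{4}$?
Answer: $-157280$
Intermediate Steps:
$- 9830 \cdot 2^{4} = \left(-9830\right) 16 = -157280$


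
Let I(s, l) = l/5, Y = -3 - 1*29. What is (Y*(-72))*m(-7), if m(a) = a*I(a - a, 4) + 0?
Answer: -64512/5 ≈ -12902.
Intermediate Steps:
Y = -32 (Y = -3 - 29 = -32)
I(s, l) = l/5 (I(s, l) = l*(⅕) = l/5)
m(a) = 4*a/5 (m(a) = a*((⅕)*4) + 0 = a*(⅘) + 0 = 4*a/5 + 0 = 4*a/5)
(Y*(-72))*m(-7) = (-32*(-72))*((⅘)*(-7)) = 2304*(-28/5) = -64512/5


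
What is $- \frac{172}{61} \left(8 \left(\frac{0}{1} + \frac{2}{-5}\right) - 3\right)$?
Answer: $\frac{5332}{305} \approx 17.482$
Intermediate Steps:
$- \frac{172}{61} \left(8 \left(\frac{0}{1} + \frac{2}{-5}\right) - 3\right) = \left(-172\right) \frac{1}{61} \left(8 \left(0 \cdot 1 + 2 \left(- \frac{1}{5}\right)\right) - 3\right) = - \frac{172 \left(8 \left(0 - \frac{2}{5}\right) - 3\right)}{61} = - \frac{172 \left(8 \left(- \frac{2}{5}\right) - 3\right)}{61} = - \frac{172 \left(- \frac{16}{5} - 3\right)}{61} = \left(- \frac{172}{61}\right) \left(- \frac{31}{5}\right) = \frac{5332}{305}$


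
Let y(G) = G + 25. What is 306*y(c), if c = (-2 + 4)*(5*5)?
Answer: 22950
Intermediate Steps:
c = 50 (c = 2*25 = 50)
y(G) = 25 + G
306*y(c) = 306*(25 + 50) = 306*75 = 22950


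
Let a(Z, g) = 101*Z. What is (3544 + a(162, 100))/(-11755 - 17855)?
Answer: -9953/14805 ≈ -0.67227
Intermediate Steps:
(3544 + a(162, 100))/(-11755 - 17855) = (3544 + 101*162)/(-11755 - 17855) = (3544 + 16362)/(-29610) = 19906*(-1/29610) = -9953/14805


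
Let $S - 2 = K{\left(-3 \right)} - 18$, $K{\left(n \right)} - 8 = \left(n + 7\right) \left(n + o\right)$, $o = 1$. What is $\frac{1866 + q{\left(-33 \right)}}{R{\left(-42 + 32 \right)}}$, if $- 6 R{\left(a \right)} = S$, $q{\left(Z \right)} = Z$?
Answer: $\frac{5499}{8} \approx 687.38$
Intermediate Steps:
$K{\left(n \right)} = 8 + \left(1 + n\right) \left(7 + n\right)$ ($K{\left(n \right)} = 8 + \left(n + 7\right) \left(n + 1\right) = 8 + \left(7 + n\right) \left(1 + n\right) = 8 + \left(1 + n\right) \left(7 + n\right)$)
$S = -16$ ($S = 2 + \left(\left(15 + \left(-3\right)^{2} + 8 \left(-3\right)\right) - 18\right) = 2 + \left(\left(15 + 9 - 24\right) - 18\right) = 2 + \left(0 - 18\right) = 2 - 18 = -16$)
$R{\left(a \right)} = \frac{8}{3}$ ($R{\left(a \right)} = \left(- \frac{1}{6}\right) \left(-16\right) = \frac{8}{3}$)
$\frac{1866 + q{\left(-33 \right)}}{R{\left(-42 + 32 \right)}} = \frac{1866 - 33}{\frac{8}{3}} = 1833 \cdot \frac{3}{8} = \frac{5499}{8}$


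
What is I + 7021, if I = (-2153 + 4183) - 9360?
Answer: -309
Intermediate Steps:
I = -7330 (I = 2030 - 9360 = -7330)
I + 7021 = -7330 + 7021 = -309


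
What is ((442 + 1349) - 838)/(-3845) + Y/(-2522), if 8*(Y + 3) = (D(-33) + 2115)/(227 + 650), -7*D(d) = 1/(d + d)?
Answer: -7756943076647/31432069949280 ≈ -0.24678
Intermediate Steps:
D(d) = -1/(14*d) (D(d) = -1/(7*(d + d)) = -1/(2*d)/7 = -1/(14*d))
Y = -8747045/3241392 (Y = -3 + ((-1/14/(-33) + 2115)/(227 + 650))/8 = -3 + ((-1/14*(-1/33) + 2115)/877)/8 = -3 + ((1/462 + 2115)*(1/877))/8 = -3 + ((977131/462)*(1/877))/8 = -3 + (1/8)*(977131/405174) = -3 + 977131/3241392 = -8747045/3241392 ≈ -2.6985)
((442 + 1349) - 838)/(-3845) + Y/(-2522) = ((442 + 1349) - 838)/(-3845) - 8747045/3241392/(-2522) = (1791 - 838)*(-1/3845) - 8747045/3241392*(-1/2522) = 953*(-1/3845) + 8747045/8174790624 = -953/3845 + 8747045/8174790624 = -7756943076647/31432069949280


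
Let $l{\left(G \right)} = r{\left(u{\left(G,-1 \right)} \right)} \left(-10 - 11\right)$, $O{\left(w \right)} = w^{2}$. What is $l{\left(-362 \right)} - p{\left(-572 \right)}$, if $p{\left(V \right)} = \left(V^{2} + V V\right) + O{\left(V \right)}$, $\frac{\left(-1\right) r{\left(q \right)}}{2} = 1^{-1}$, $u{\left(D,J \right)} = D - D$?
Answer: $-981510$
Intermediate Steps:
$u{\left(D,J \right)} = 0$
$r{\left(q \right)} = -2$ ($r{\left(q \right)} = - \frac{2}{1} = \left(-2\right) 1 = -2$)
$p{\left(V \right)} = 3 V^{2}$ ($p{\left(V \right)} = \left(V^{2} + V V\right) + V^{2} = \left(V^{2} + V^{2}\right) + V^{2} = 2 V^{2} + V^{2} = 3 V^{2}$)
$l{\left(G \right)} = 42$ ($l{\left(G \right)} = - 2 \left(-10 - 11\right) = \left(-2\right) \left(-21\right) = 42$)
$l{\left(-362 \right)} - p{\left(-572 \right)} = 42 - 3 \left(-572\right)^{2} = 42 - 3 \cdot 327184 = 42 - 981552 = -981510$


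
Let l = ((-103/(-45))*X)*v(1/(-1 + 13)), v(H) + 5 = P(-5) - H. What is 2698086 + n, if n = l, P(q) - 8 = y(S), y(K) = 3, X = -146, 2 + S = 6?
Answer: 727949371/270 ≈ 2.6961e+6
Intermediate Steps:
S = 4 (S = -2 + 6 = 4)
P(q) = 11 (P(q) = 8 + 3 = 11)
v(H) = 6 - H (v(H) = -5 + (11 - H) = 6 - H)
l = -533849/270 (l = (-103/(-45)*(-146))*(6 - 1/(-1 + 13)) = (-103*(-1/45)*(-146))*(6 - 1/12) = ((103/45)*(-146))*(6 - 1*1/12) = -15038*(6 - 1/12)/45 = -15038/45*71/12 = -533849/270 ≈ -1977.2)
n = -533849/270 ≈ -1977.2
2698086 + n = 2698086 - 533849/270 = 727949371/270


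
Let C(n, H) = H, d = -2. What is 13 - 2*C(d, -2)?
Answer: 17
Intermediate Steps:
13 - 2*C(d, -2) = 13 - 2*(-2) = 13 + 4 = 17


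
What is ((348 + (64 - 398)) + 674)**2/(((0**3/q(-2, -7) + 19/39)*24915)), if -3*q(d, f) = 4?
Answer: 6153472/157795 ≈ 38.997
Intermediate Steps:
q(d, f) = -4/3 (q(d, f) = -1/3*4 = -4/3)
((348 + (64 - 398)) + 674)**2/(((0**3/q(-2, -7) + 19/39)*24915)) = ((348 + (64 - 398)) + 674)**2/(((0**3/(-4/3) + 19/39)*24915)) = ((348 - 334) + 674)**2/(((0*(-3/4) + 19*(1/39))*24915)) = (14 + 674)**2/(((0 + 19/39)*24915)) = 688**2/(((19/39)*24915)) = 473344/(157795/13) = 473344*(13/157795) = 6153472/157795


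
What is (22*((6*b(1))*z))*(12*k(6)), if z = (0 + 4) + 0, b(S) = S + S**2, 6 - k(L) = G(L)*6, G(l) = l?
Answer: -380160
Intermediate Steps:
k(L) = 6 - 6*L (k(L) = 6 - L*6 = 6 - 6*L)
z = 4 (z = 4 + 0 = 4)
(22*((6*b(1))*z))*(12*k(6)) = (22*((6*(1*(1 + 1)))*4))*(12*(6 - 6*6)) = (22*((6*(1*2))*4))*(12*(6 - 36)) = (22*((6*2)*4))*(12*(-30)) = (22*(12*4))*(-360) = (22*48)*(-360) = 1056*(-360) = -380160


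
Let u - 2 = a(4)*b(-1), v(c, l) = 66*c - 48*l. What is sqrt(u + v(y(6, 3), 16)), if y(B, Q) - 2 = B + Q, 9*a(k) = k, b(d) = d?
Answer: 2*I*sqrt(91)/3 ≈ 6.3596*I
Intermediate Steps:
a(k) = k/9
y(B, Q) = 2 + B + Q (y(B, Q) = 2 + (B + Q) = 2 + B + Q)
v(c, l) = -48*l + 66*c
u = 14/9 (u = 2 + ((1/9)*4)*(-1) = 2 + (4/9)*(-1) = 2 - 4/9 = 14/9 ≈ 1.5556)
sqrt(u + v(y(6, 3), 16)) = sqrt(14/9 + (-48*16 + 66*(2 + 6 + 3))) = sqrt(14/9 + (-768 + 66*11)) = sqrt(14/9 + (-768 + 726)) = sqrt(14/9 - 42) = sqrt(-364/9) = 2*I*sqrt(91)/3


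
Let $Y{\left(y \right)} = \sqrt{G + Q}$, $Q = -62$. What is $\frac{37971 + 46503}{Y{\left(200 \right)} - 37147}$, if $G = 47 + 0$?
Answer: $- \frac{82577781}{36313148} - \frac{2223 i \sqrt{15}}{36313148} \approx -2.274 - 0.00023709 i$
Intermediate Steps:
$G = 47$
$Y{\left(y \right)} = i \sqrt{15}$ ($Y{\left(y \right)} = \sqrt{47 - 62} = \sqrt{-15} = i \sqrt{15}$)
$\frac{37971 + 46503}{Y{\left(200 \right)} - 37147} = \frac{37971 + 46503}{i \sqrt{15} - 37147} = \frac{84474}{-37147 + i \sqrt{15}}$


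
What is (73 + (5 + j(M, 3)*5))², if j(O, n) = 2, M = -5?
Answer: 7744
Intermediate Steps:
(73 + (5 + j(M, 3)*5))² = (73 + (5 + 2*5))² = (73 + (5 + 10))² = (73 + 15)² = 88² = 7744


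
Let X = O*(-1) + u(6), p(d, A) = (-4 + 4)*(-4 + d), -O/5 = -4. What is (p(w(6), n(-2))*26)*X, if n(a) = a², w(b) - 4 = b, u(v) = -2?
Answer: 0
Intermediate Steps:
O = 20 (O = -5*(-4) = 20)
w(b) = 4 + b
p(d, A) = 0 (p(d, A) = 0*(-4 + d) = 0)
X = -22 (X = 20*(-1) - 2 = -20 - 2 = -22)
(p(w(6), n(-2))*26)*X = (0*26)*(-22) = 0*(-22) = 0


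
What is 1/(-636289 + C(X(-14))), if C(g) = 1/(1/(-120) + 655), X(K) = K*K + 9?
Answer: -78599/50011678991 ≈ -1.5716e-6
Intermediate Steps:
X(K) = 9 + K**2 (X(K) = K**2 + 9 = 9 + K**2)
C(g) = 120/78599 (C(g) = 1/(-1/120 + 655) = 1/(78599/120) = 120/78599)
1/(-636289 + C(X(-14))) = 1/(-636289 + 120/78599) = 1/(-50011678991/78599) = -78599/50011678991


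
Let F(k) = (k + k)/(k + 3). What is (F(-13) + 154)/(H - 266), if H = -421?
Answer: -261/1145 ≈ -0.22795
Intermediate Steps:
F(k) = 2*k/(3 + k) (F(k) = (2*k)/(3 + k) = 2*k/(3 + k))
(F(-13) + 154)/(H - 266) = (2*(-13)/(3 - 13) + 154)/(-421 - 266) = (2*(-13)/(-10) + 154)/(-687) = (2*(-13)*(-⅒) + 154)*(-1/687) = (13/5 + 154)*(-1/687) = (783/5)*(-1/687) = -261/1145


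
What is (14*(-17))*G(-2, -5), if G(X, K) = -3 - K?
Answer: -476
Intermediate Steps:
(14*(-17))*G(-2, -5) = (14*(-17))*(-3 - 1*(-5)) = -238*(-3 + 5) = -238*2 = -476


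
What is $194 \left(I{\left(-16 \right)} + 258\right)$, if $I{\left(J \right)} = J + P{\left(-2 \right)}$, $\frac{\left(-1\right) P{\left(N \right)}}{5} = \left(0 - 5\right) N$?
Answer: $37248$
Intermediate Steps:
$P{\left(N \right)} = 25 N$ ($P{\left(N \right)} = - 5 \left(0 - 5\right) N = - 5 \left(- 5 N\right) = 25 N$)
$I{\left(J \right)} = -50 + J$ ($I{\left(J \right)} = J + 25 \left(-2\right) = J - 50 = -50 + J$)
$194 \left(I{\left(-16 \right)} + 258\right) = 194 \left(\left(-50 - 16\right) + 258\right) = 194 \left(-66 + 258\right) = 194 \cdot 192 = 37248$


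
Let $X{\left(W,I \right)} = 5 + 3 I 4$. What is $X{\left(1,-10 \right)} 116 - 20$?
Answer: $-13360$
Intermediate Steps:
$X{\left(W,I \right)} = 5 + 12 I$
$X{\left(1,-10 \right)} 116 - 20 = \left(5 + 12 \left(-10\right)\right) 116 - 20 = \left(5 - 120\right) 116 - 20 = \left(-115\right) 116 - 20 = -13340 - 20 = -13360$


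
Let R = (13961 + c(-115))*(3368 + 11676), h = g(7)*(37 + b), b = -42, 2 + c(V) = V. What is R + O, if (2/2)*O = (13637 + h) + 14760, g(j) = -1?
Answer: 208297538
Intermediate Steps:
c(V) = -2 + V
h = 5 (h = -(37 - 42) = -1*(-5) = 5)
R = 208269136 (R = (13961 + (-2 - 115))*(3368 + 11676) = (13961 - 117)*15044 = 13844*15044 = 208269136)
O = 28402 (O = (13637 + 5) + 14760 = 13642 + 14760 = 28402)
R + O = 208269136 + 28402 = 208297538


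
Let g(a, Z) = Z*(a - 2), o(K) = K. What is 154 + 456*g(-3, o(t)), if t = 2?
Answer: -4406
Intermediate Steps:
g(a, Z) = Z*(-2 + a)
154 + 456*g(-3, o(t)) = 154 + 456*(2*(-2 - 3)) = 154 + 456*(2*(-5)) = 154 + 456*(-10) = 154 - 4560 = -4406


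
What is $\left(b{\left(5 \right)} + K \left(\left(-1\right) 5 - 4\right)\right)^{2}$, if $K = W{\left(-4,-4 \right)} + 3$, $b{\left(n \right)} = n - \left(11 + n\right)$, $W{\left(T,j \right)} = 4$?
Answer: $5476$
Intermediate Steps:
$b{\left(n \right)} = -11$
$K = 7$ ($K = 4 + 3 = 7$)
$\left(b{\left(5 \right)} + K \left(\left(-1\right) 5 - 4\right)\right)^{2} = \left(-11 + 7 \left(\left(-1\right) 5 - 4\right)\right)^{2} = \left(-11 + 7 \left(-5 - 4\right)\right)^{2} = \left(-11 + 7 \left(-9\right)\right)^{2} = \left(-11 - 63\right)^{2} = \left(-74\right)^{2} = 5476$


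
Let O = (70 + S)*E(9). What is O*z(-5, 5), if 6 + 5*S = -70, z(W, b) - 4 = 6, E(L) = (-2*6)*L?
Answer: -59184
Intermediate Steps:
E(L) = -12*L
z(W, b) = 10 (z(W, b) = 4 + 6 = 10)
S = -76/5 (S = -6/5 + (⅕)*(-70) = -6/5 - 14 = -76/5 ≈ -15.200)
O = -29592/5 (O = (70 - 76/5)*(-12*9) = (274/5)*(-108) = -29592/5 ≈ -5918.4)
O*z(-5, 5) = -29592/5*10 = -59184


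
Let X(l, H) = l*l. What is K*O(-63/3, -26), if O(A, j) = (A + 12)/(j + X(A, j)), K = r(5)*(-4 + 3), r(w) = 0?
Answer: 0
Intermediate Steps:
X(l, H) = l²
K = 0 (K = 0*(-4 + 3) = 0*(-1) = 0)
O(A, j) = (12 + A)/(j + A²) (O(A, j) = (A + 12)/(j + A²) = (12 + A)/(j + A²))
K*O(-63/3, -26) = 0*((12 - 63/3)/(-26 + (-63/3)²)) = 0*((12 - 63*⅓)/(-26 + (-63*⅓)²)) = 0*((12 - 21)/(-26 + (-21)²)) = 0*(-9/(-26 + 441)) = 0*(-9/415) = 0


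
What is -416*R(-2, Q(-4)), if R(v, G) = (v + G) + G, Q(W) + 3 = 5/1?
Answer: -832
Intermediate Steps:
Q(W) = 2 (Q(W) = -3 + 5/1 = -3 + 5*1 = -3 + 5 = 2)
R(v, G) = v + 2*G (R(v, G) = (G + v) + G = v + 2*G)
-416*R(-2, Q(-4)) = -416*(-2 + 2*2) = -416*(-2 + 4) = -416*2 = -832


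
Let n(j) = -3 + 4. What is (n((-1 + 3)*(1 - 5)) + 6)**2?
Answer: 49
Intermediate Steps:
n(j) = 1
(n((-1 + 3)*(1 - 5)) + 6)**2 = (1 + 6)**2 = 7**2 = 49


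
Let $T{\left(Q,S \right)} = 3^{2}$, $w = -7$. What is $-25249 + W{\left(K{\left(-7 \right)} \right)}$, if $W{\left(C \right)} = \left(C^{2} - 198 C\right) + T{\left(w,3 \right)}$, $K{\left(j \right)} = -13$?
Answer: $-22497$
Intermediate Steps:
$T{\left(Q,S \right)} = 9$
$W{\left(C \right)} = 9 + C^{2} - 198 C$ ($W{\left(C \right)} = \left(C^{2} - 198 C\right) + 9 = 9 + C^{2} - 198 C$)
$-25249 + W{\left(K{\left(-7 \right)} \right)} = -25249 + \left(9 + \left(-13\right)^{2} - -2574\right) = -25249 + \left(9 + 169 + 2574\right) = -25249 + 2752 = -22497$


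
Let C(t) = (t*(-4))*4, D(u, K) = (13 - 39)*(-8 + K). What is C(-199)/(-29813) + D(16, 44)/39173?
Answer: -152631800/1167864649 ≈ -0.13069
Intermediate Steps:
D(u, K) = 208 - 26*K (D(u, K) = -26*(-8 + K) = 208 - 26*K)
C(t) = -16*t (C(t) = -4*t*4 = -16*t)
C(-199)/(-29813) + D(16, 44)/39173 = -16*(-199)/(-29813) + (208 - 26*44)/39173 = 3184*(-1/29813) + (208 - 1144)*(1/39173) = -3184/29813 - 936*1/39173 = -3184/29813 - 936/39173 = -152631800/1167864649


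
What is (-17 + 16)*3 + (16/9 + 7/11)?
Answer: -58/99 ≈ -0.58586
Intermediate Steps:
(-17 + 16)*3 + (16/9 + 7/11) = -1*3 + (16*(1/9) + 7*(1/11)) = -3 + (16/9 + 7/11) = -3 + 239/99 = -58/99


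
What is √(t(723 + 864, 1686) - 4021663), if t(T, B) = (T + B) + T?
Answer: I*√4016803 ≈ 2004.2*I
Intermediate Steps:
t(T, B) = B + 2*T (t(T, B) = (B + T) + T = B + 2*T)
√(t(723 + 864, 1686) - 4021663) = √((1686 + 2*(723 + 864)) - 4021663) = √((1686 + 2*1587) - 4021663) = √((1686 + 3174) - 4021663) = √(4860 - 4021663) = √(-4016803) = I*√4016803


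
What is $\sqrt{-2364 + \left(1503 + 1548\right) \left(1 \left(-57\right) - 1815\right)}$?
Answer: $2 i \sqrt{1428459} \approx 2390.4 i$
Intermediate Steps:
$\sqrt{-2364 + \left(1503 + 1548\right) \left(1 \left(-57\right) - 1815\right)} = \sqrt{-2364 + 3051 \left(-57 - 1815\right)} = \sqrt{-2364 + 3051 \left(-1872\right)} = \sqrt{-2364 - 5711472} = \sqrt{-5713836} = 2 i \sqrt{1428459}$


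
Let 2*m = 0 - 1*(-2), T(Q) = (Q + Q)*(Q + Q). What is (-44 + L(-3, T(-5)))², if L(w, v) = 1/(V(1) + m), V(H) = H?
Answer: 7569/4 ≈ 1892.3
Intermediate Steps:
T(Q) = 4*Q² (T(Q) = (2*Q)*(2*Q) = 4*Q²)
m = 1 (m = (0 - 1*(-2))/2 = (0 + 2)/2 = (½)*2 = 1)
L(w, v) = ½ (L(w, v) = 1/(1 + 1) = 1/2 = ½)
(-44 + L(-3, T(-5)))² = (-44 + ½)² = (-87/2)² = 7569/4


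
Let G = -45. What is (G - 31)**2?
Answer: 5776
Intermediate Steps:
(G - 31)**2 = (-45 - 31)**2 = (-76)**2 = 5776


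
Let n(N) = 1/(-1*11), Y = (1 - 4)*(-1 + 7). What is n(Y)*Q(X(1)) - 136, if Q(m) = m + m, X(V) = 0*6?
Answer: -136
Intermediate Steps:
X(V) = 0
Y = -18 (Y = -3*6 = -18)
n(N) = -1/11 (n(N) = 1/(-11) = -1/11)
Q(m) = 2*m
n(Y)*Q(X(1)) - 136 = -2*0/11 - 136 = -1/11*0 - 136 = 0 - 136 = -136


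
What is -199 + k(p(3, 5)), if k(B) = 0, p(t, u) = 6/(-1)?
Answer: -199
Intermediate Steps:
p(t, u) = -6 (p(t, u) = 6*(-1) = -6)
-199 + k(p(3, 5)) = -199 + 0 = -199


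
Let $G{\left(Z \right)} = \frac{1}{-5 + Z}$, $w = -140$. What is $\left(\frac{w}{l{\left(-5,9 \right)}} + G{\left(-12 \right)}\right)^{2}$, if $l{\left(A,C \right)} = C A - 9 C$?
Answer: $\frac{25921}{23409} \approx 1.1073$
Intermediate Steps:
$l{\left(A,C \right)} = - 9 C + A C$ ($l{\left(A,C \right)} = A C - 9 C = - 9 C + A C$)
$\left(\frac{w}{l{\left(-5,9 \right)}} + G{\left(-12 \right)}\right)^{2} = \left(- \frac{140}{9 \left(-9 - 5\right)} + \frac{1}{-5 - 12}\right)^{2} = \left(- \frac{140}{9 \left(-14\right)} + \frac{1}{-17}\right)^{2} = \left(- \frac{140}{-126} - \frac{1}{17}\right)^{2} = \left(\left(-140\right) \left(- \frac{1}{126}\right) - \frac{1}{17}\right)^{2} = \left(\frac{10}{9} - \frac{1}{17}\right)^{2} = \left(\frac{161}{153}\right)^{2} = \frac{25921}{23409}$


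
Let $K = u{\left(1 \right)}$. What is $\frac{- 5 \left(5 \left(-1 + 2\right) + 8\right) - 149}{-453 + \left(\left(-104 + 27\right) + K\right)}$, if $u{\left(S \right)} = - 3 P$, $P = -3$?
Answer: $\frac{214}{521} \approx 0.41075$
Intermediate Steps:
$u{\left(S \right)} = 9$ ($u{\left(S \right)} = \left(-3\right) \left(-3\right) = 9$)
$K = 9$
$\frac{- 5 \left(5 \left(-1 + 2\right) + 8\right) - 149}{-453 + \left(\left(-104 + 27\right) + K\right)} = \frac{- 5 \left(5 \left(-1 + 2\right) + 8\right) - 149}{-453 + \left(\left(-104 + 27\right) + 9\right)} = \frac{- 5 \left(5 \cdot 1 + 8\right) - 149}{-453 + \left(-77 + 9\right)} = \frac{- 5 \left(5 + 8\right) - 149}{-453 - 68} = \frac{\left(-5\right) 13 - 149}{-521} = \left(-65 - 149\right) \left(- \frac{1}{521}\right) = \left(-214\right) \left(- \frac{1}{521}\right) = \frac{214}{521}$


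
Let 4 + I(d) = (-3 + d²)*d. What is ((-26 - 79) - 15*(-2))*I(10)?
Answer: -72450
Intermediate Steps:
I(d) = -4 + d*(-3 + d²) (I(d) = -4 + (-3 + d²)*d = -4 + d*(-3 + d²))
((-26 - 79) - 15*(-2))*I(10) = ((-26 - 79) - 15*(-2))*(-4 + 10³ - 3*10) = (-105 + 30)*(-4 + 1000 - 30) = -75*966 = -72450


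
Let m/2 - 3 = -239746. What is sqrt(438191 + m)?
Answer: I*sqrt(41295) ≈ 203.21*I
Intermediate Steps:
m = -479486 (m = 6 + 2*(-239746) = 6 - 479492 = -479486)
sqrt(438191 + m) = sqrt(438191 - 479486) = sqrt(-41295) = I*sqrt(41295)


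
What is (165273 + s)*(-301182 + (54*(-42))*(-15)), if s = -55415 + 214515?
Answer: -86660139426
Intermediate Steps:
s = 159100
(165273 + s)*(-301182 + (54*(-42))*(-15)) = (165273 + 159100)*(-301182 + (54*(-42))*(-15)) = 324373*(-301182 - 2268*(-15)) = 324373*(-301182 + 34020) = 324373*(-267162) = -86660139426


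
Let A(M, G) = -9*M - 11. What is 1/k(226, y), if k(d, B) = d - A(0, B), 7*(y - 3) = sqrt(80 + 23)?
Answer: 1/237 ≈ 0.0042194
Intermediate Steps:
y = 3 + sqrt(103)/7 (y = 3 + sqrt(80 + 23)/7 = 3 + sqrt(103)/7 ≈ 4.4498)
A(M, G) = -11 - 9*M
k(d, B) = 11 + d (k(d, B) = d - (-11 - 9*0) = d - (-11 + 0) = d - 1*(-11) = d + 11 = 11 + d)
1/k(226, y) = 1/(11 + 226) = 1/237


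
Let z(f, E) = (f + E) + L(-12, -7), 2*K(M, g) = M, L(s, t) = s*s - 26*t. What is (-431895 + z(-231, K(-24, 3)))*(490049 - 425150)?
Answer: -28024166988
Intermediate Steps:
L(s, t) = s² - 26*t
K(M, g) = M/2
z(f, E) = 326 + E + f (z(f, E) = (f + E) + ((-12)² - 26*(-7)) = (E + f) + (144 + 182) = (E + f) + 326 = 326 + E + f)
(-431895 + z(-231, K(-24, 3)))*(490049 - 425150) = (-431895 + (326 + (½)*(-24) - 231))*(490049 - 425150) = (-431895 + (326 - 12 - 231))*64899 = (-431895 + 83)*64899 = -431812*64899 = -28024166988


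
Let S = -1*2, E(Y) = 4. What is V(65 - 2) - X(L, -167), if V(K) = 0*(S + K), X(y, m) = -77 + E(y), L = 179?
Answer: 73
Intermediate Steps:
S = -2
X(y, m) = -73 (X(y, m) = -77 + 4 = -73)
V(K) = 0 (V(K) = 0*(-2 + K) = 0)
V(65 - 2) - X(L, -167) = 0 - 1*(-73) = 0 + 73 = 73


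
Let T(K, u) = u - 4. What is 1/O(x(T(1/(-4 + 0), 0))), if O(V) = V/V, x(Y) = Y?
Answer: 1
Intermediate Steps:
T(K, u) = -4 + u
O(V) = 1
1/O(x(T(1/(-4 + 0), 0))) = 1/1 = 1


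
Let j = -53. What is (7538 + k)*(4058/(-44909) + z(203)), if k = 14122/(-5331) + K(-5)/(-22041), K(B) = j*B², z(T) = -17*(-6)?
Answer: 1350747964467081620/1758944381013 ≈ 7.6793e+5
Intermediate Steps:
z(T) = 102
K(B) = -53*B²
k = -101399809/39166857 (k = 14122/(-5331) - 53*(-5)²/(-22041) = 14122*(-1/5331) - 53*25*(-1/22041) = -14122/5331 - 1325*(-1/22041) = -14122/5331 + 1325/22041 = -101399809/39166857 ≈ -2.5889)
(7538 + k)*(4058/(-44909) + z(203)) = (7538 - 101399809/39166857)*(4058/(-44909) + 102) = 295138368257*(4058*(-1/44909) + 102)/39166857 = 295138368257*(-4058/44909 + 102)/39166857 = (295138368257/39166857)*(4576660/44909) = 1350747964467081620/1758944381013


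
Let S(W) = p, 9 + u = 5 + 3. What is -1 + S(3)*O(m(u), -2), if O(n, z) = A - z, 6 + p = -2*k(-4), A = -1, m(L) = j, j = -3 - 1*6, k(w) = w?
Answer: 1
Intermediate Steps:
j = -9 (j = -3 - 6 = -9)
u = -1 (u = -9 + (5 + 3) = -9 + 8 = -1)
m(L) = -9
p = 2 (p = -6 - 2*(-4) = -6 + 8 = 2)
S(W) = 2
O(n, z) = -1 - z
-1 + S(3)*O(m(u), -2) = -1 + 2*(-1 - 1*(-2)) = -1 + 2*(-1 + 2) = -1 + 2*1 = -1 + 2 = 1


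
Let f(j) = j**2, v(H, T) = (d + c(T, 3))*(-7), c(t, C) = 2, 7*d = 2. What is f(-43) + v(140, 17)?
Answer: 1833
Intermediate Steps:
d = 2/7 (d = (1/7)*2 = 2/7 ≈ 0.28571)
v(H, T) = -16 (v(H, T) = (2/7 + 2)*(-7) = (16/7)*(-7) = -16)
f(-43) + v(140, 17) = (-43)**2 - 16 = 1849 - 16 = 1833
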